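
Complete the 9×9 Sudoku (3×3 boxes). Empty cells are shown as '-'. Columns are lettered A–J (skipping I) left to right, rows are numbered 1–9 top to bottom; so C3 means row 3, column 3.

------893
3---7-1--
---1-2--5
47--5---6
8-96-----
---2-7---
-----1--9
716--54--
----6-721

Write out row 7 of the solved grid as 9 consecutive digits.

243781569

E1 = 4 (sole candidate).
F1 = 6 (sole candidate).
G3 = 6 (sole candidate).
J8 = 8 (sole candidate).
D1 = 5 (sole candidate).
H2 = 4 (sole candidate).
J2 = 2 (sole candidate).
A3 = 9 (sole candidate).
H3 = 7 (sole candidate).
J6 = 4 (sole candidate).
H8 = 3 (sole candidate).
A9 = 5 (sole candidate).
B1 = 2 (sole candidate).
J5 = 7 (sole candidate).
A7 = 2: row 7 has {1,9}; col 1 has {3,4,5,7,8,9}; box has {1,5,6,7} → only 2 remains.
G7 = 5: row 7 has {1,2,9}; col 7 has {1,4,6,7,8}; box has {1,2,3,4,7,8,9} → only 5 remains.
H7 = 6: row 7 has {1,2,5,9}; col 8 has {2,3,4,7,9}; box has {1,2,3,4,5,7,8,9} → only 6 remains.
D8 = 9 (sole candidate).
E8 = 2 (sole candidate).
A1 = 1 (sole candidate).
C1 = 7 (sole candidate).
D2 = 8 (sole candidate).
F2 = 9 (sole candidate).
E3 = 3 (sole candidate).
D4 = 3 (sole candidate).
F4 = 8 (sole candidate).
H4 = 1 (sole candidate).
E5 = 1 (sole candidate).
F5 = 4 (sole candidate).
H5 = 5 (sole candidate).
A6 = 6 (sole candidate).
E6 = 9 (sole candidate).
G6 = 3 (sole candidate).
H6 = 8 (sole candidate).
E7 = 8: row 7 has {1,2,5,6,9}; col 5 has {1,2,3,4,5,6,7,9}; box has {1,2,5,6,9} → only 8 remains.
D9 = 4 (sole candidate).
F9 = 3 (sole candidate).
C2 = 5 (sole candidate).
C4 = 2 (sole candidate).
G4 = 9 (sole candidate).
B5 = 3 (sole candidate).
G5 = 2 (sole candidate).
B6 = 5 (sole candidate).
C6 = 1 (sole candidate).
B7 = 4: row 7 has {1,2,5,6,8,9}; col 2 has {1,2,3,5,7}; box has {1,2,5,6,7} → only 4 remains.
C7 = 3: row 7 has {1,2,4,5,6,8,9}; col 3 has {1,2,5,6,7,9}; box has {1,2,4,5,6,7} → only 3 remains.
D7 = 7: row 7 has {1,2,3,4,5,6,8,9}; col 4 has {1,2,3,4,5,6,8,9}; box has {1,2,3,4,5,6,8,9} → only 7 remains.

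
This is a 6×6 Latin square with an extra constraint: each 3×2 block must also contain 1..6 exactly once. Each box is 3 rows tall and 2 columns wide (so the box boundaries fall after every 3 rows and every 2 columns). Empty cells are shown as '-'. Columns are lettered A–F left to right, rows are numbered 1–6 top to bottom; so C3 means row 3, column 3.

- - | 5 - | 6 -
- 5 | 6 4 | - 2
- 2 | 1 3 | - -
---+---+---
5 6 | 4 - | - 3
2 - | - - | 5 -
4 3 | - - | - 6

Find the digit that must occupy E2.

D1 = 2 (sole candidate).
A3 = 6 (sole candidate).
E3 = 4 (sole candidate).
F3 = 5 (sole candidate).
D4 = 1 (sole candidate).
E4 = 2 (sole candidate).
B5 = 1 (sole candidate).
C5 = 3 (sole candidate).
D5 = 6 (sole candidate).
F5 = 4 (sole candidate).
C6 = 2 (sole candidate).
D6 = 5 (sole candidate).
E6 = 1 (sole candidate).
B1 = 4 (sole candidate).
F1 = 1 (sole candidate).
E2 = 3: row 2 has {2,4,5,6}; col 5 has {1,2,4,5,6}; box has {1,2,4,5,6} → only 3 remains.

3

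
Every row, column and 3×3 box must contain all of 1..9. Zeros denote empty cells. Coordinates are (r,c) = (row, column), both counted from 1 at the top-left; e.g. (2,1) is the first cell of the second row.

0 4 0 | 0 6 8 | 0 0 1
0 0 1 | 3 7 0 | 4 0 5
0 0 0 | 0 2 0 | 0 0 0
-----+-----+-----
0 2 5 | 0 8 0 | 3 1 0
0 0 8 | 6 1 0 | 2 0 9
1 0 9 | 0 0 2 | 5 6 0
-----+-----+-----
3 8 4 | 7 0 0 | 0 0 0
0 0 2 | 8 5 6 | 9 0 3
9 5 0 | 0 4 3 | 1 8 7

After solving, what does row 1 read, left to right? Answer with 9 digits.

243568791

(1,7) = 7: row 1 has {1,4,6,8}; col 7 has {1,2,3,4,5,9}; box has {1,4,5} → only 7 remains.
(2,6) = 9 (sole candidate).
(2,8) = 2 (sole candidate).
(4,9) = 4 (sole candidate).
(5,8) = 7 (sole candidate).
(6,4) = 4 (sole candidate).
(6,5) = 3 (sole candidate).
(6,9) = 8 (sole candidate).
(7,5) = 9 (sole candidate).
(7,6) = 1 (sole candidate).
(7,7) = 6 (sole candidate).
(7,8) = 5 (sole candidate).
(7,9) = 2 (sole candidate).
(8,1) = 7 (sole candidate).
(8,2) = 1 (sole candidate).
(8,8) = 4 (sole candidate).
(9,3) = 6 (sole candidate).
(9,4) = 2 (sole candidate).
(1,3) = 3: row 1 has {1,4,6,7,8}; col 3 has {1,2,4,5,6,8,9}; box has {1,4} → only 3 remains.
(1,4) = 5: row 1 has {1,3,4,6,7,8}; col 4 has {2,3,4,6,7,8}; box has {2,3,6,7,8,9} → only 5 remains.
(1,8) = 9: row 1 has {1,3,4,5,6,7,8}; col 8 has {1,2,4,5,6,7,8}; box has {1,2,4,5,7} → only 9 remains.
(2,2) = 6 (sole candidate).
(3,3) = 7 (sole candidate).
(3,4) = 1 (sole candidate).
(3,6) = 4 (sole candidate).
(3,7) = 8 (sole candidate).
(3,8) = 3 (sole candidate).
(3,9) = 6 (sole candidate).
(4,1) = 6 (sole candidate).
(4,4) = 9 (sole candidate).
(4,6) = 7 (sole candidate).
(5,1) = 4 (sole candidate).
(5,2) = 3 (sole candidate).
(5,6) = 5 (sole candidate).
(6,2) = 7 (sole candidate).
(1,1) = 2: row 1 has {1,3,4,5,6,7,8,9}; col 1 has {1,3,4,6,7,9}; box has {1,3,4,6,7} → only 2 remains.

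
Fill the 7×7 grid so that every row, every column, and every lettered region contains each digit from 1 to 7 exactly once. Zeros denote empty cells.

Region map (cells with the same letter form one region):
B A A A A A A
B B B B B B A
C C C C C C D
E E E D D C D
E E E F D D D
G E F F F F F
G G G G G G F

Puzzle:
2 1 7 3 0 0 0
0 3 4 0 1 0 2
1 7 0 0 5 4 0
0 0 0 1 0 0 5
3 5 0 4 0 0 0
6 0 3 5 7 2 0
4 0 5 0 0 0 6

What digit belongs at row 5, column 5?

2

row 1, column 7 = 4 (sole candidate).
row 3, column 7 = 3 (sole candidate).
row 4, column 1 = 7 (sole candidate).
row 5, column 7 = 7 (sole candidate).
row 6, column 2 = 4 (sole candidate).
row 6, column 7 = 1 (sole candidate).
row 7, column 2 = 2 (sole candidate).
row 7, column 4 = 7 (sole candidate).
row 7, column 5 = 3 (sole candidate).
row 7, column 6 = 1 (sole candidate).
row 1, column 5 = 6 (sole candidate).
row 1, column 6 = 5 (sole candidate).
row 2, column 1 = 5 (sole candidate).
row 2, column 4 = 6 (sole candidate).
row 2, column 6 = 7 (sole candidate).
row 3, column 4 = 2 (sole candidate).
row 4, column 2 = 6 (sole candidate).
row 4, column 3 = 2 (sole candidate).
row 4, column 5 = 4 (sole candidate).
row 4, column 6 = 3 (sole candidate).
row 5, column 3 = 1 (sole candidate).
row 5, column 5 = 2: row 5 has {1,3,4,5,7}; col 5 has {1,3,4,5,6,7}; region has {1,3,4,5,7} → only 2 remains.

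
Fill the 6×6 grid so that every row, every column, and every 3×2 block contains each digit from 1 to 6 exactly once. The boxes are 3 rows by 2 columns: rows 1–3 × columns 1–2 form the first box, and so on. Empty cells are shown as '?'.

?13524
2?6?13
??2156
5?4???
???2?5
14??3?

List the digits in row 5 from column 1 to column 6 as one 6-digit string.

r1c1 = 6: row 1 has {1,2,3,4,5}; col 1 has {1,2,5}; box has {1,2} → only 6 remains.
r2c2 = 5: row 2 has {1,2,3,6}; col 2 has {1,4}; box has {1,2,6} → only 5 remains.
r2c4 = 4: row 2 has {1,2,3,5,6}; col 4 has {1,2,5}; box has {1,2,3,5,6} → only 4 remains.
r3c2 = 3: row 3 has {1,2,5,6}; col 2 has {1,4,5}; box has {1,2,5,6} → only 3 remains.
r4c5 = 6: row 4 has {4,5}; col 5 has {1,2,3,5}; box has {3,5} → only 6 remains.
r5c1 = 3: row 5 has {2,5}; col 1 has {1,2,5,6}; box has {1,4,5} → only 3 remains.
r5c2 = 6: row 5 has {2,3,5}; col 2 has {1,3,4,5}; box has {1,3,4,5} → only 6 remains.
r5c3 = 1: row 5 has {2,3,5,6}; col 3 has {2,3,4,6}; box has {2,4} → only 1 remains.
r5c5 = 4: row 5 has {1,2,3,5,6}; col 5 has {1,2,3,5,6}; box has {3,5,6} → only 4 remains.

361245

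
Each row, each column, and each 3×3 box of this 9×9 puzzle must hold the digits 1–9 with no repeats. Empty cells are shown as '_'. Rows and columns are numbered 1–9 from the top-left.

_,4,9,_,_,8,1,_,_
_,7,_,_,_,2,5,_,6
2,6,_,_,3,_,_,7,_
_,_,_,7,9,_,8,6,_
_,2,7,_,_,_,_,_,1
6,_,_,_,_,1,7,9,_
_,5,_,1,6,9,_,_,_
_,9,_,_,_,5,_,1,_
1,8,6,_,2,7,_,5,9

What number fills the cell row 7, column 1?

3

row 3, column 6 = 4 (sole candidate).
row 3, column 7 = 9 (sole candidate).
row 3, column 9 = 8 (sole candidate).
row 4, column 6 = 3 (sole candidate).
row 5, column 6 = 6 (sole candidate).
row 6, column 2 = 3 (sole candidate).
row 2, column 4 = 9 (sole candidate).
row 2, column 5 = 1 (sole candidate).
row 3, column 4 = 5 (sole candidate).
row 4, column 2 = 1 (sole candidate).
row 1, column 4 = 6 (sole candidate).
row 1, column 5 = 7 (sole candidate).
row 3, column 3 = 1 (sole candidate).
row 1, column 1 = 5 (hidden single in row 1).
row 4, column 1 = 4 (sole candidate).
row 4, column 3 = 5 (sole candidate).
row 4, column 9 = 2 (sole candidate).
row 6, column 3 = 8 (sole candidate).
row 1, column 9 = 3 (sole candidate).
row 2, column 3 = 3 (sole candidate).
row 2, column 8 = 4 (sole candidate).
row 5, column 1 = 9 (sole candidate).
row 5, column 8 = 3 (sole candidate).
row 1, column 8 = 2 (sole candidate).
row 2, column 1 = 8 (sole candidate).
row 5, column 7 = 4 (sole candidate).
row 6, column 9 = 5 (sole candidate).
row 7, column 8 = 8 (sole candidate).
row 9, column 7 = 3 (sole candidate).
row 5, column 4 = 8 (sole candidate).
row 5, column 5 = 5 (sole candidate).
row 6, column 5 = 4 (sole candidate).
row 7, column 7 = 2 (sole candidate).
row 8, column 5 = 8 (sole candidate).
row 8, column 7 = 6 (sole candidate).
row 9, column 4 = 4 (sole candidate).
row 6, column 4 = 2 (sole candidate).
row 7, column 3 = 4 (sole candidate).
row 7, column 9 = 7 (sole candidate).
row 8, column 3 = 2 (sole candidate).
row 8, column 4 = 3 (sole candidate).
row 8, column 9 = 4 (sole candidate).
row 7, column 1 = 3: row 7 has {1,2,4,5,6,7,8,9}; col 1 has {1,2,4,5,6,8,9}; box has {1,2,4,5,6,8,9} → only 3 remains.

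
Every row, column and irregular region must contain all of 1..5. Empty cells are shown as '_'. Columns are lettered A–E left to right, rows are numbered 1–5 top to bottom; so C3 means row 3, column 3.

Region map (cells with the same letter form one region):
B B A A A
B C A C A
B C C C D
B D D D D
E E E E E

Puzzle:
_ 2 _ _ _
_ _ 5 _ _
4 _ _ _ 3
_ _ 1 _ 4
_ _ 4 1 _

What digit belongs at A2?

C1 = 3: row 1 has {2}; col 3 has {1,4,5}; region has {5} → only 3 remains.
D1 = 4: row 1 has {2,3}; col 4 has {1}; region has {3,5} → only 4 remains.
E1 = 1: row 1 has {2,3,4}; col 5 has {3,4}; region has {3,4,5} → only 1 remains.
E2 = 2: row 2 has {5}; col 5 has {1,3,4}; region has {1,3,4,5} → only 2 remains.
C3 = 2: row 3 has {3,4}; col 3 has {1,3,4,5}; region has {} → only 2 remains.
D3 = 5: row 3 has {2,3,4}; col 4 has {1,4}; region has {2} → only 5 remains.
B4 = 5: row 4 has {1,4}; col 2 has {2}; region has {1,3,4} → only 5 remains.
D4 = 2: row 4 has {1,4,5}; col 4 has {1,4,5}; region has {1,3,4,5} → only 2 remains.
B5 = 3: row 5 has {1,4}; col 2 has {2,5}; region has {1,4} → only 3 remains.
E5 = 5: row 5 has {1,3,4}; col 5 has {1,2,3,4}; region has {1,3,4} → only 5 remains.
A1 = 5: row 1 has {1,2,3,4}; col 1 has {4}; region has {2,4} → only 5 remains.
D2 = 3: row 2 has {2,5}; col 4 has {1,2,4,5}; region has {2,5} → only 3 remains.
B3 = 1: row 3 has {2,3,4,5}; col 2 has {2,3,5}; region has {2,3,5} → only 1 remains.
A4 = 3: row 4 has {1,2,4,5}; col 1 has {4,5}; region has {2,4,5} → only 3 remains.
A5 = 2: row 5 has {1,3,4,5}; col 1 has {3,4,5}; region has {1,3,4,5} → only 2 remains.
A2 = 1: row 2 has {2,3,5}; col 1 has {2,3,4,5}; region has {2,3,4,5} → only 1 remains.

1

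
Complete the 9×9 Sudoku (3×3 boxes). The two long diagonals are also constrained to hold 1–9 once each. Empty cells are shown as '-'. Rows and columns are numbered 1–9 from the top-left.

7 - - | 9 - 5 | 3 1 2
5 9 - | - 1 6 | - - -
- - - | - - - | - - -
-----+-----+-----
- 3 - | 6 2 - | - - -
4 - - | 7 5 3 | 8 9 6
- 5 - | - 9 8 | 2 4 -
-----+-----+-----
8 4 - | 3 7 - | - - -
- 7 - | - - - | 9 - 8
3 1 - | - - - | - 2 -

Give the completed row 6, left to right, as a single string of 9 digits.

657198243

r2c8 = 8 (sole candidate).
r5c2 = 2 (sole candidate).
r5c3 = 1 (sole candidate).
r6c1 = 6: row 6 has {2,4,5,8,9}; col 1 has {3,4,5,7,8}; box has {1,2,3,4,5} → only 6 remains.
r6c3 = 7: row 6 has {2,4,5,6,8,9}; col 3 has {1}; box has {1,2,3,4,5,6} → only 7 remains.
r6c4 = 1: row 6 has {2,4,5,6,7,8,9}; col 4 has {3,6,7,9}; box has {2,3,5,6,7,8,9}; anti-diagonal has {2,3,5,7,8} → only 1 remains.
r6c9 = 3: row 6 has {1,2,4,5,6,7,8,9}; col 9 has {2,6,8}; box has {2,4,6,8,9} → only 3 remains.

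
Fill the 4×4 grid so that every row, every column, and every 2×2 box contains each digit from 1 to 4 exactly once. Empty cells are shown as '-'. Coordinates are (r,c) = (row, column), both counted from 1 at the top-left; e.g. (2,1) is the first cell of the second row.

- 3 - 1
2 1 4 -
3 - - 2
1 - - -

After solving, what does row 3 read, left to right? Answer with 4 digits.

3412

(1,1) = 4: row 1 has {1,3}; col 1 has {1,2,3}; box has {1,2,3} → only 4 remains.
(1,3) = 2: row 1 has {1,3,4}; col 3 has {4}; box has {1,4} → only 2 remains.
(2,4) = 3: row 2 has {1,2,4}; col 4 has {1,2}; box has {1,2,4} → only 3 remains.
(3,2) = 4: row 3 has {2,3}; col 2 has {1,3}; box has {1,3} → only 4 remains.
(3,3) = 1: row 3 has {2,3,4}; col 3 has {2,4}; box has {2} → only 1 remains.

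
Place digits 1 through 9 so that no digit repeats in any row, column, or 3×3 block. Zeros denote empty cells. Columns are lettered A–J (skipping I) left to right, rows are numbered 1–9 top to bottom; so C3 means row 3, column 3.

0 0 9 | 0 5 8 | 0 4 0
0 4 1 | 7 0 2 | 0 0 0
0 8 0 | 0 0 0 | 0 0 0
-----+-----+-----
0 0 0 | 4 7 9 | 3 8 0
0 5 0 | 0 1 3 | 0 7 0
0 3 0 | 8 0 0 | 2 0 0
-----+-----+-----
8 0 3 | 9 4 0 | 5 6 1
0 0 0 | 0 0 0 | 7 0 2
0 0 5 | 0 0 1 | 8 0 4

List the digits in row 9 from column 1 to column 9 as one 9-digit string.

E6 = 6: row 6 has {2,3,8}; col 5 has {1,4,5,7}; box has {1,3,4,7,8,9} → only 6 remains.
F6 = 5: row 6 has {2,3,6,8}; col 6 has {1,2,3,8,9}; box has {1,3,4,6,7,8,9} → only 5 remains.
J6 = 9: row 6 has {2,3,5,6,8}; col 9 has {1,2,4}; box has {2,3,7,8} → only 9 remains.
F7 = 7: row 7 has {1,3,4,5,6,8,9}; col 6 has {1,2,3,5,8,9}; box has {1,4,9} → only 7 remains.
F8 = 6: row 8 has {2,7}; col 6 has {1,2,3,5,7,8,9}; box has {1,4,7,9} → only 6 remains.
F3 = 4: row 3 has {8}; col 6 has {1,2,3,5,6,7,8,9}; box has {2,5,7,8} → only 4 remains.
D5 = 2: row 5 has {1,3,5,7}; col 4 has {4,7,8,9}; box has {1,3,4,5,6,7,8,9} → only 2 remains.
J5 = 6: row 5 has {1,2,3,5,7}; col 9 has {1,2,4,9}; box has {2,3,7,8,9} → only 6 remains.
H6 = 1: row 6 has {2,3,5,6,8,9}; col 8 has {4,6,7,8}; box has {2,3,6,7,8,9} → only 1 remains.
B7 = 2: row 7 has {1,3,4,5,6,7,8,9}; col 2 has {3,4,5,8}; box has {3,5,8} → only 2 remains.
C8 = 4: row 8 has {2,6,7}; col 3 has {1,3,5,9}; box has {2,3,5,8} → only 4 remains.
D9 = 3: row 9 has {1,4,5,8}; col 4 has {2,4,7,8,9}; box has {1,4,6,7,9} → only 3 remains.
E9 = 2: row 9 has {1,3,4,5,8}; col 5 has {1,4,5,6,7}; box has {1,3,4,6,7,9} → only 2 remains.
H9 = 9: row 9 has {1,2,3,4,5,8}; col 8 has {1,4,6,7,8}; box has {1,2,4,5,6,7,8} → only 9 remains.
J4 = 5: row 4 has {3,4,7,8,9}; col 9 has {1,2,4,6,9}; box has {1,2,3,6,7,8,9} → only 5 remains.
C5 = 8: row 5 has {1,2,3,5,6,7}; col 3 has {1,3,4,5,9}; box has {3,5} → only 8 remains.
G5 = 4: row 5 has {1,2,3,5,6,7,8}; col 7 has {2,3,5,7,8}; box has {1,2,3,5,6,7,8,9} → only 4 remains.
C6 = 7: row 6 has {1,2,3,5,6,8,9}; col 3 has {1,3,4,5,8,9}; box has {3,5,8} → only 7 remains.
D8 = 5: row 8 has {2,4,6,7}; col 4 has {2,3,4,7,8,9}; box has {1,2,3,4,6,7,9} → only 5 remains.
E8 = 8: row 8 has {2,4,5,6,7}; col 5 has {1,2,4,5,6,7}; box has {1,2,3,4,5,6,7,9} → only 8 remains.
H8 = 3: row 8 has {2,4,5,6,7,8}; col 8 has {1,4,6,7,8,9}; box has {1,2,4,5,6,7,8,9} → only 3 remains.
H2 = 5: row 2 has {1,2,4,7}; col 8 has {1,3,4,6,7,8,9}; box has {4} → only 5 remains.
H3 = 2: row 3 has {4,8}; col 8 has {1,3,4,5,6,7,8,9}; box has {4,5} → only 2 remains.
A5 = 9: row 5 has {1,2,3,4,5,6,7,8}; col 1 has {8}; box has {3,5,7,8} → only 9 remains.
A6 = 4: row 6 has {1,2,3,5,6,7,8,9}; col 1 has {8,9}; box has {3,5,7,8,9} → only 4 remains.
A8 = 1: row 8 has {2,3,4,5,6,7,8}; col 1 has {4,8,9}; box has {2,3,4,5,8} → only 1 remains.
B8 = 9: row 8 has {1,2,3,4,5,6,7,8}; col 2 has {2,3,4,5,8}; box has {1,2,3,4,5,8} → only 9 remains.
C3 = 6: row 3 has {2,4,8}; col 3 has {1,3,4,5,7,8,9}; box has {1,4,8,9} → only 6 remains.
D3 = 1: row 3 has {2,4,6,8}; col 4 has {2,3,4,5,7,8,9}; box has {2,4,5,7,8} → only 1 remains.
G3 = 9: row 3 has {1,2,4,6,8}; col 7 has {2,3,4,5,7,8}; box has {2,4,5} → only 9 remains.
C4 = 2: row 4 has {3,4,5,7,8,9}; col 3 has {1,3,4,5,6,7,8,9}; box has {3,4,5,7,8,9} → only 2 remains.
B1 = 7: row 1 has {4,5,8,9}; col 2 has {2,3,4,5,8,9}; box has {1,4,6,8,9} → only 7 remains.
D1 = 6: row 1 has {4,5,7,8,9}; col 4 has {1,2,3,4,5,7,8,9}; box has {1,2,4,5,7,8} → only 6 remains.
G1 = 1: row 1 has {4,5,6,7,8,9}; col 7 has {2,3,4,5,7,8,9}; box has {2,4,5,9} → only 1 remains.
J1 = 3: row 1 has {1,4,5,6,7,8,9}; col 9 has {1,2,4,5,6,9}; box has {1,2,4,5,9} → only 3 remains.
A2 = 3: row 2 has {1,2,4,5,7}; col 1 has {1,4,8,9}; box has {1,4,6,7,8,9} → only 3 remains.
E2 = 9: row 2 has {1,2,3,4,5,7}; col 5 has {1,2,4,5,6,7,8}; box has {1,2,4,5,6,7,8} → only 9 remains.
G2 = 6: row 2 has {1,2,3,4,5,7,9}; col 7 has {1,2,3,4,5,7,8,9}; box has {1,2,3,4,5,9} → only 6 remains.
J2 = 8: row 2 has {1,2,3,4,5,6,7,9}; col 9 has {1,2,3,4,5,6,9}; box has {1,2,3,4,5,6,9} → only 8 remains.
A3 = 5: row 3 has {1,2,4,6,8,9}; col 1 has {1,3,4,8,9}; box has {1,3,4,6,7,8,9} → only 5 remains.
E3 = 3: row 3 has {1,2,4,5,6,8,9}; col 5 has {1,2,4,5,6,7,8,9}; box has {1,2,4,5,6,7,8,9} → only 3 remains.
J3 = 7: row 3 has {1,2,3,4,5,6,8,9}; col 9 has {1,2,3,4,5,6,8,9}; box has {1,2,3,4,5,6,8,9} → only 7 remains.
A4 = 6: row 4 has {2,3,4,5,7,8,9}; col 1 has {1,3,4,5,8,9}; box has {2,3,4,5,7,8,9} → only 6 remains.
B4 = 1: row 4 has {2,3,4,5,6,7,8,9}; col 2 has {2,3,4,5,7,8,9}; box has {2,3,4,5,6,7,8,9} → only 1 remains.
A9 = 7: row 9 has {1,2,3,4,5,8,9}; col 1 has {1,3,4,5,6,8,9}; box has {1,2,3,4,5,8,9} → only 7 remains.
B9 = 6: row 9 has {1,2,3,4,5,7,8,9}; col 2 has {1,2,3,4,5,7,8,9}; box has {1,2,3,4,5,7,8,9} → only 6 remains.

765321894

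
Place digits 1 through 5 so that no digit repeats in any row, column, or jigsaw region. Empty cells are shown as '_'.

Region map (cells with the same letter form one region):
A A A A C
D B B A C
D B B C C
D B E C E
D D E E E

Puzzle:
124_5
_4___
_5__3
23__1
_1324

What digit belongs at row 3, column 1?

row 1, column 4 = 3 (sole candidate).
row 2, column 4 = 5 (sole candidate).
row 2, column 5 = 2 (sole candidate).
row 3, column 1 = 4: row 3 has {3,5}; col 1 has {1,2}; region has {1,2} → only 4 remains.

4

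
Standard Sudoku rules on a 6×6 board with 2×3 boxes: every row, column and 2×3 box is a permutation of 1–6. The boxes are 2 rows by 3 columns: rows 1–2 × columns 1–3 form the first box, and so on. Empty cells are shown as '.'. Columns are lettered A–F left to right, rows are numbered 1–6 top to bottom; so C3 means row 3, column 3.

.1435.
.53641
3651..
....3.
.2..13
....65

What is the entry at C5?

6

F1 = 2: row 1 has {1,3,4,5}; col 6 has {1,3,5}; box has {1,3,4,5,6} → only 2 remains.
A2 = 2: row 2 has {1,3,4,5,6}; col 1 has {3}; box has {1,3,4,5} → only 2 remains.
E3 = 2: row 3 has {1,3,5,6}; col 5 has {1,3,4,5,6}; box has {1,3} → only 2 remains.
F3 = 4: row 3 has {1,2,3,5,6}; col 6 has {1,2,3,5}; box has {1,2,3} → only 4 remains.
B4 = 4: row 4 has {3}; col 2 has {1,2,5,6}; box has {3,5,6} → only 4 remains.
D4 = 5: row 4 has {3,4}; col 4 has {1,3,6}; box has {1,2,3,4} → only 5 remains.
F4 = 6: row 4 has {3,4,5}; col 6 has {1,2,3,4,5}; box has {1,2,3,4,5} → only 6 remains.
C5 = 6: row 5 has {1,2,3}; col 3 has {3,4,5}; box has {2} → only 6 remains.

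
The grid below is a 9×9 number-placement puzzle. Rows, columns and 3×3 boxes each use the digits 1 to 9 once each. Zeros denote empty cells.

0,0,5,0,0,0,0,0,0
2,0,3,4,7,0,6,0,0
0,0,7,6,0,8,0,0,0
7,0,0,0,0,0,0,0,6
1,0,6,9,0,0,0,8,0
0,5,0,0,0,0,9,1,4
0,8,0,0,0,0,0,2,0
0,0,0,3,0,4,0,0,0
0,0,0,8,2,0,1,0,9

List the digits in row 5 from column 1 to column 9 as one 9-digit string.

126943587

R9C3 = 4 (sole candidate).
R2C9 = 8 (hidden single in row 2).
R1C1 = 8 (hidden single in row 1).
R6C1 = 3 (sole candidate).
R1C2 = 6 (hidden single in row 1).
R7C7 = 4 (hidden single in row 7).
R1C8 = 4 (hidden single in row 1).
R7C9 = 3 (hidden single in row 7).
R8C7 = 8 (hidden single in row 8).
R9C2 = 3 (hidden single in row 9).
R3C1 = 4 (hidden single in column 1).
R8C2 = 7 (hidden single in column 2).
R8C9 = 5 (sole candidate).
R8C8 = 6 (sole candidate).
R9C8 = 7 (sole candidate).
R8C1 = 9 (sole candidate).
R8C5 = 1 (sole candidate).
R7C3 = 1 (sole candidate).
R8C3 = 2 (sole candidate).
R6C3 = 8 (sole candidate).
R6C5 = 6 (sole candidate).
R4C3 = 9 (sole candidate).
R4C5 = 8 (hidden single in row 4).
R4C2 = 4 (hidden single in row 4).
R5C2 = 2: row 5 has {1,6,8,9}; col 2 has {3,4,5,6,7,8}; box has {1,3,4,5,6,7,8,9} → only 2 remains.
R5C9 = 7: row 5 has {1,2,6,8,9}; col 9 has {3,4,5,6,8,9}; box has {1,4,6,8,9} → only 7 remains.
R1C7 = 7 (hidden single in row 1).
R5C5 = 4: in row 5, 4 can only go here (every other open cell in that row sees a 4).
R4C7 = 2 (hidden single in box 6).
R3C9 = 2 (hidden single in row 3).
R1C9 = 1 (sole candidate).
R1C4 = 2 (sole candidate).
R6C4 = 7 (sole candidate).
R6C6 = 2 (sole candidate).
R7C4 = 5 (sole candidate).
R7C5 = 9 (sole candidate).
R9C6 = 6 (sole candidate).
R1C5 = 3 (sole candidate).
R1C6 = 9 (sole candidate).
R3C5 = 5 (sole candidate).
R3C7 = 3 (sole candidate).
R3C8 = 9 (sole candidate).
R4C4 = 1 (sole candidate).
R5C7 = 5: row 5 has {1,2,4,6,7,8,9}; col 7 has {1,2,3,4,6,7,8,9}; box has {1,2,4,6,7,8,9} → only 5 remains.
R7C1 = 6 (sole candidate).
R7C6 = 7 (sole candidate).
R9C1 = 5 (sole candidate).
R2C6 = 1 (sole candidate).
R2C8 = 5 (sole candidate).
R3C2 = 1 (sole candidate).
R4C8 = 3 (sole candidate).
R5C6 = 3: row 5 has {1,2,4,5,6,7,8,9}; col 6 has {1,2,4,6,7,8,9}; box has {1,2,4,6,7,8,9} → only 3 remains.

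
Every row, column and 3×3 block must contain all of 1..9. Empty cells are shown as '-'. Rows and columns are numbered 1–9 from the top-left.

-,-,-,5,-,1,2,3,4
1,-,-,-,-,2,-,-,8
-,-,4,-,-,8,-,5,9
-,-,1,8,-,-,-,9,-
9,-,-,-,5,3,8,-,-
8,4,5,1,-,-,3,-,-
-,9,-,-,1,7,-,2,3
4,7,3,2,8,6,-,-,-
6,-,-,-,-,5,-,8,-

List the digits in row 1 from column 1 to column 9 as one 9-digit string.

row 1, column 1 = 7: row 1 has {1,2,3,4,5}; col 1 has {1,4,6,8,9}; box has {1,4} → only 7 remains.
row 4, column 6 = 4: row 4 has {1,8,9}; col 6 has {1,2,3,5,6,7,8}; box has {1,3,5,8} → only 4 remains.
row 6, column 6 = 9: row 6 has {1,3,4,5,8}; col 6 has {1,2,3,4,5,6,7,8}; box has {1,3,4,5,8} → only 9 remains.
row 7, column 1 = 5: row 7 has {1,2,3,7,9}; col 1 has {1,4,6,7,8,9}; box has {3,4,6,7,9} → only 5 remains.
row 7, column 3 = 8: row 7 has {1,2,3,5,7,9}; col 3 has {1,3,4,5}; box has {3,4,5,6,7,9} → only 8 remains.
row 7, column 4 = 4: row 7 has {1,2,3,5,7,8,9}; col 4 has {1,2,5,8}; box has {1,2,5,6,7,8} → only 4 remains.
row 7, column 7 = 6: row 7 has {1,2,3,4,5,7,8,9}; col 7 has {2,3,8}; box has {2,3,8} → only 6 remains.
row 8, column 8 = 1: row 8 has {2,3,4,6,7,8}; col 8 has {2,3,5,8,9}; box has {2,3,6,8} → only 1 remains.
row 8, column 9 = 5: row 8 has {1,2,3,4,6,7,8}; col 9 has {3,4,8,9}; box has {1,2,3,6,8} → only 5 remains.
row 9, column 3 = 2: row 9 has {5,6,8}; col 3 has {1,3,4,5,8}; box has {3,4,5,6,7,8,9} → only 2 remains.
row 9, column 9 = 7: row 9 has {2,5,6,8}; col 9 has {3,4,5,8,9}; box has {1,2,3,5,6,8} → only 7 remains.
row 2, column 7 = 7: row 2 has {1,2,8}; col 7 has {2,3,6,8}; box has {2,3,4,5,8,9} → only 7 remains.
row 2, column 8 = 6: row 2 has {1,2,7,8}; col 8 has {1,2,3,5,8,9}; box has {2,3,4,5,7,8,9} → only 6 remains.
row 3, column 7 = 1: row 3 has {4,5,8,9}; col 7 has {2,3,6,7,8}; box has {2,3,4,5,6,7,8,9} → only 1 remains.
row 4, column 7 = 5: row 4 has {1,4,8,9}; col 7 has {1,2,3,6,7,8}; box has {3,8,9} → only 5 remains.
row 6, column 8 = 7: row 6 has {1,3,4,5,8,9}; col 8 has {1,2,3,5,6,8,9}; box has {3,5,8,9} → only 7 remains.
row 8, column 7 = 9: row 8 has {1,2,3,4,5,6,7,8}; col 7 has {1,2,3,5,6,7,8}; box has {1,2,3,5,6,7,8} → only 9 remains.
row 9, column 2 = 1: row 9 has {2,5,6,7,8}; col 2 has {4,7,9}; box has {2,3,4,5,6,7,8,9} → only 1 remains.
row 9, column 7 = 4: row 9 has {1,2,5,6,7,8}; col 7 has {1,2,3,5,6,7,8,9}; box has {1,2,3,5,6,7,8,9} → only 4 remains.
row 2, column 3 = 9: row 2 has {1,2,6,7,8}; col 3 has {1,2,3,4,5,8}; box has {1,4,7} → only 9 remains.
row 2, column 4 = 3: row 2 has {1,2,6,7,8,9}; col 4 has {1,2,4,5,8}; box has {1,2,5,8} → only 3 remains.
row 2, column 5 = 4: row 2 has {1,2,3,6,7,8,9}; col 5 has {1,5,8}; box has {1,2,3,5,8} → only 4 remains.
row 5, column 8 = 4: row 5 has {3,5,8,9}; col 8 has {1,2,3,5,6,7,8,9}; box has {3,5,7,8,9} → only 4 remains.
row 9, column 4 = 9: row 9 has {1,2,4,5,6,7,8}; col 4 has {1,2,3,4,5,8}; box has {1,2,4,5,6,7,8} → only 9 remains.
row 9, column 5 = 3: row 9 has {1,2,4,5,6,7,8,9}; col 5 has {1,4,5,8}; box has {1,2,4,5,6,7,8,9} → only 3 remains.
row 1, column 3 = 6: row 1 has {1,2,3,4,5,7}; col 3 has {1,2,3,4,5,8,9}; box has {1,4,7,9} → only 6 remains.
row 1, column 5 = 9: row 1 has {1,2,3,4,5,6,7}; col 5 has {1,3,4,5,8}; box has {1,2,3,4,5,8} → only 9 remains.
row 2, column 2 = 5: row 2 has {1,2,3,4,6,7,8,9}; col 2 has {1,4,7,9}; box has {1,4,6,7,9} → only 5 remains.
row 5, column 3 = 7: row 5 has {3,4,5,8,9}; col 3 has {1,2,3,4,5,6,8,9}; box has {1,4,5,8,9} → only 7 remains.
row 5, column 4 = 6: row 5 has {3,4,5,7,8,9}; col 4 has {1,2,3,4,5,8,9}; box has {1,3,4,5,8,9} → only 6 remains.
row 6, column 5 = 2: row 6 has {1,3,4,5,7,8,9}; col 5 has {1,3,4,5,8,9}; box has {1,3,4,5,6,8,9} → only 2 remains.
row 6, column 9 = 6: row 6 has {1,2,3,4,5,7,8,9}; col 9 has {3,4,5,7,8,9}; box has {3,4,5,7,8,9} → only 6 remains.
row 1, column 2 = 8: row 1 has {1,2,3,4,5,6,7,9}; col 2 has {1,4,5,7,9}; box has {1,4,5,6,7,9} → only 8 remains.

786591234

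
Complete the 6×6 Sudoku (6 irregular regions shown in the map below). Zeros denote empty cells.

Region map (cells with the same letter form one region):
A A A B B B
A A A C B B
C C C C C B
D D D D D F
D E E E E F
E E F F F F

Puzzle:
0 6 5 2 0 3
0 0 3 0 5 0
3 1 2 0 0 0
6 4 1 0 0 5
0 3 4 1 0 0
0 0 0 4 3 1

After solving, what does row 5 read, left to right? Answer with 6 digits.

R2C2 = 2: row 2 has {3,5}; col 2 has {1,3,4,6}; region has {3,5,6} → only 2 remains.
R2C4 = 6: row 2 has {2,3,5}; col 4 has {1,2,4}; region has {1,2,3} → only 6 remains.
R2C6 = 4: row 2 has {2,3,5,6}; col 6 has {1,3,5}; region has {2,3,5} → only 4 remains.
R3C4 = 5: row 3 has {1,2,3}; col 4 has {1,2,4,6}; region has {1,2,3,6} → only 5 remains.
R3C5 = 4: row 3 has {1,2,3,5}; col 5 has {3,5}; region has {1,2,3,5,6} → only 4 remains.
R3C6 = 6: row 3 has {1,2,3,4,5}; col 6 has {1,3,4,5}; region has {2,3,4,5} → only 6 remains.
R4C4 = 3: row 4 has {1,4,5,6}; col 4 has {1,2,4,5,6}; region has {1,4,6} → only 3 remains.
R4C5 = 2: row 4 has {1,3,4,5,6}; col 5 has {3,4,5}; region has {1,3,4,6} → only 2 remains.
R5C1 = 5: row 5 has {1,3,4}; col 1 has {3,6}; region has {1,2,3,4,6} → only 5 remains.
R5C5 = 6: row 5 has {1,3,4,5}; col 5 has {2,3,4,5}; region has {1,3,4} → only 6 remains.
R5C6 = 2: row 5 has {1,3,4,5,6}; col 6 has {1,3,4,5,6}; region has {1,3,4,5} → only 2 remains.

534162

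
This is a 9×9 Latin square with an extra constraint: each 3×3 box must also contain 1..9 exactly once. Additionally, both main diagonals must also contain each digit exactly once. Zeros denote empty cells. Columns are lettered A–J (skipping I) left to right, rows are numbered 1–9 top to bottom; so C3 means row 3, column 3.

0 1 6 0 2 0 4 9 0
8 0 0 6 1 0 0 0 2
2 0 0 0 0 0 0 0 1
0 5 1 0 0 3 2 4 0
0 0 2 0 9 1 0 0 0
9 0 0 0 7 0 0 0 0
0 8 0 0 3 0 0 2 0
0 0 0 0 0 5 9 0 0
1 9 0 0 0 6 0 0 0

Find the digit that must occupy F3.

D4 = 8: row 4 has {1,2,3,4,5}; col 4 has {6}; box has {1,3,7,9}; main diagonal has {9} → only 8 remains.
E4 = 6: row 4 has {1,2,3,4,5,8}; col 5 has {1,2,3,7,9}; box has {1,3,7,8,9} → only 6 remains.
A4 = 7: row 4 has {1,2,3,4,5,6,8}; col 1 has {1,2,8,9}; box has {1,2,5,9} → only 7 remains.
J4 = 9: row 4 has {1,2,3,4,5,6,7,8}; col 9 has {1,2}; box has {2,4} → only 9 remains.
D9 = 2: in row 9, 2 can only go here (every other open cell in that row sees a 2).
F6 = 2: in row 6, 2 can only go here (every other open cell in that row sees a 2).
B8 = 2: in row 8, 2 can only go here (every other open cell in that row sees a 2).
C6 = 8: in column 3, 8 can only go here (every other open cell in that column sees an 8).
C2 = 9: in column 3, 9 can only go here (every other open cell in that column sees a 9).
E3 = 5: in column 5, 5 can only go here (every other open cell in that column sees a 5).
A1 = 5: in box 1, 5 can only go here (every other open cell in that box sees a 5).
D1 = 3: in row 1, 3 can only go here (every other open cell in that row sees a 3).
G3 = 6: in anti-diagonal, 6 can only go here (every other open cell in that diagonal sees a 6).
H8 = 6: in main diagonal, 6 can only go here (every other open cell in that diagonal sees a 6).
A7 = 6: in row 7, 6 can only go here (every other open cell in that row sees a 6).
D8 = 1: in row 8, 1 can only go here (every other open cell in that row sees a 1).
G7 = 1: in row 7, 1 can only go here (every other open cell in that row sees a 1).
H6 = 1: in row 6, 1 can only go here (every other open cell in that row sees a 1).
J1 = 8: in anti-diagonal, 8 can only go here (every other open cell in that diagonal sees an 8).
F1 = 7: row 1 has {1,2,3,4,5,6,8,9}; col 6 has {1,2,3,5,6}; box has {1,2,3,5,6} → only 7 remains.
F2 = 4: row 2 has {1,2,6,8,9}; col 6 has {1,2,3,5,6,7}; box has {1,2,3,5,6,7} → only 4 remains.
D3 = 9: row 3 has {1,2,5,6}; col 4 has {1,2,3,6,8}; box has {1,2,3,4,5,6,7} → only 9 remains.
F3 = 8: row 3 has {1,2,5,6,9}; col 6 has {1,2,3,4,5,6,7}; box has {1,2,3,4,5,6,7,9} → only 8 remains.

8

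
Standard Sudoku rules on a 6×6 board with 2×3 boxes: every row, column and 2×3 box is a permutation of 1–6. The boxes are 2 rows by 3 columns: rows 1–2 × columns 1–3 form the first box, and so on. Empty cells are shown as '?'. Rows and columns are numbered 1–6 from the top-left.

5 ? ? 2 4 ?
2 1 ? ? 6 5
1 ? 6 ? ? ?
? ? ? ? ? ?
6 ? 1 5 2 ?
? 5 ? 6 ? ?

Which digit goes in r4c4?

r1c3 = 3: row 1 has {2,4,5}; col 3 has {1,6}; box has {1,2,5} → only 3 remains.
r1c6 = 1: row 1 has {2,3,4,5}; col 6 has {5}; box has {2,4,5,6} → only 1 remains.
r2c3 = 4: row 2 has {1,2,5,6}; col 3 has {1,3,6}; box has {1,2,3,5} → only 4 remains.
r2c4 = 3: row 2 has {1,2,4,5,6}; col 4 has {2,5,6}; box has {1,2,4,5,6} → only 3 remains.
r3c4 = 4: row 3 has {1,6}; col 4 has {2,3,5,6}; box has {} → only 4 remains.
r4c4 = 1: row 4 has {}; col 4 has {2,3,4,5,6}; box has {4} → only 1 remains.

1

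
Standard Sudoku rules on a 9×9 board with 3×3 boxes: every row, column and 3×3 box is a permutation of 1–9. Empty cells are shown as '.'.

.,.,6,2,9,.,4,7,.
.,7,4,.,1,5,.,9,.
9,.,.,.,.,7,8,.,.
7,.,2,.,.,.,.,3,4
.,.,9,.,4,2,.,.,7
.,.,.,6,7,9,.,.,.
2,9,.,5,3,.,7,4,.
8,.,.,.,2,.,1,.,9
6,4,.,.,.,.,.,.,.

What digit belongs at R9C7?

R2C1 = 3 (sole candidate).
R2C4 = 8 (sole candidate).
R3C5 = 6 (sole candidate).
R4C4 = 1 (sole candidate).
R4C6 = 8 (sole candidate).
R5C4 = 3 (sole candidate).
R7C3 = 1 (sole candidate).
R7C6 = 6 (sole candidate).
R7C9 = 8 (sole candidate).
R8C6 = 4 (sole candidate).
R9C5 = 8 (sole candidate).
R9C6 = 1 (sole candidate).
R1C6 = 3 (sole candidate).
R3C3 = 5 (sole candidate).
R3C4 = 4 (sole candidate).
R4C5 = 5 (sole candidate).
R8C4 = 7 (sole candidate).
R9C4 = 9 (sole candidate).
R1C1 = 1 (sole candidate).
R1C2 = 8 (sole candidate).
R1C9 = 5 (sole candidate).
R3C2 = 2 (sole candidate).
R3C8 = 1 (sole candidate).
R3C9 = 3 (sole candidate).
R4C2 = 6 (sole candidate).
R4C7 = 9 (sole candidate).
R5C1 = 5 (sole candidate).
R5C2 = 1 (sole candidate).
R5C7 = 6 (sole candidate).
R5C8 = 8 (sole candidate).
R6C1 = 4 (sole candidate).
R6C2 = 3 (sole candidate).
R6C3 = 8 (sole candidate).
R8C2 = 5 (sole candidate).
R8C3 = 3 (sole candidate).
R8C8 = 6 (sole candidate).
R9C3 = 7 (sole candidate).
R9C9 = 2 (sole candidate).
R2C7 = 2 (sole candidate).
R2C9 = 6 (sole candidate).
R6C7 = 5 (sole candidate).
R6C8 = 2 (sole candidate).
R6C9 = 1 (sole candidate).
R9C7 = 3: row 9 has {1,2,4,6,7,8,9}; col 7 has {1,2,4,5,6,7,8,9}; box has {1,2,4,6,7,8,9} → only 3 remains.

3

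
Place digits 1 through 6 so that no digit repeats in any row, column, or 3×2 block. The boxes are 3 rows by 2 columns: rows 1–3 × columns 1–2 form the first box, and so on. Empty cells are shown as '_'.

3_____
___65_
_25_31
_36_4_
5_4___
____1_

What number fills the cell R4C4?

1

R3C4 = 4 (sole candidate).
R3C1 = 6 (sole candidate).
R1C2 = 5 (hidden single in row 1).
R1C6 = 4 (hidden single in row 1).
R2C6 = 2 (sole candidate).
R4C6 = 5 (sole candidate).
R1C5 = 6 (sole candidate).
R5C5 = 2 (sole candidate).
R2C3 = 3 (hidden single in row 2).
R6C3 = 2 (sole candidate).
R1C3 = 1 (sole candidate).
R1C4 = 2 (sole candidate).
R4C4 = 1: row 4 has {3,4,5,6}; col 4 has {2,4,6}; box has {2,4,6} → only 1 remains.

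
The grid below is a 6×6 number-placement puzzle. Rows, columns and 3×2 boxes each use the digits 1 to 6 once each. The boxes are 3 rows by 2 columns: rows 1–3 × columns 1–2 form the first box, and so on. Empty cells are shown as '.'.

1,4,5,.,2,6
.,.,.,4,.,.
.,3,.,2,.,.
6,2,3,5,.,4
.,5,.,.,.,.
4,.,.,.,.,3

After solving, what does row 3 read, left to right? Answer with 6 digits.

r1c4 = 3 (sole candidate).
r2c2 = 6 (sole candidate).
r2c3 = 1 (sole candidate).
r2c6 = 5 (sole candidate).
r3c1 = 5: row 3 has {2,3}; col 1 has {1,4,6}; box has {1,3,4,6} → only 5 remains.
r3c3 = 6: row 3 has {2,3,5}; col 3 has {1,3,5}; box has {1,2,3,4,5} → only 6 remains.
r3c6 = 1: row 3 has {2,3,5,6}; col 6 has {3,4,5,6}; box has {2,5,6} → only 1 remains.
r4c5 = 1 (sole candidate).
r5c1 = 3 (sole candidate).
r5c5 = 6 (sole candidate).
r5c6 = 2 (sole candidate).
r6c2 = 1 (sole candidate).
r6c3 = 2 (sole candidate).
r6c4 = 6 (sole candidate).
r6c5 = 5 (sole candidate).
r2c1 = 2 (sole candidate).
r2c5 = 3 (sole candidate).
r3c5 = 4: row 3 has {1,2,3,5,6}; col 5 has {1,2,3,5,6}; box has {1,2,3,5,6} → only 4 remains.

536241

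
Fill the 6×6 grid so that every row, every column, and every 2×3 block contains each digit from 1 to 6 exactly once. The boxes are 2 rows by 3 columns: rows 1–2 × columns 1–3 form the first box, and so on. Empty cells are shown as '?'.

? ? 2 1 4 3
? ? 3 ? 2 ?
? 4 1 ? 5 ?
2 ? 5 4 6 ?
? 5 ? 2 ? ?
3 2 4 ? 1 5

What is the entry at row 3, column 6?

row 1, column 2 = 6: row 1 has {1,2,3,4}; col 2 has {2,4,5}; box has {2,3} → only 6 remains.
row 2, column 2 = 1: row 2 has {2,3}; col 2 has {2,4,5,6}; box has {2,3,6} → only 1 remains.
row 2, column 6 = 6: row 2 has {1,2,3}; col 6 has {3,5}; box has {1,2,3,4} → only 6 remains.
row 3, column 1 = 6: row 3 has {1,4,5}; col 1 has {2,3}; box has {1,2,4,5} → only 6 remains.
row 3, column 4 = 3: row 3 has {1,4,5,6}; col 4 has {1,2,4}; box has {4,5,6} → only 3 remains.
row 3, column 6 = 2: row 3 has {1,3,4,5,6}; col 6 has {3,5,6}; box has {3,4,5,6} → only 2 remains.

2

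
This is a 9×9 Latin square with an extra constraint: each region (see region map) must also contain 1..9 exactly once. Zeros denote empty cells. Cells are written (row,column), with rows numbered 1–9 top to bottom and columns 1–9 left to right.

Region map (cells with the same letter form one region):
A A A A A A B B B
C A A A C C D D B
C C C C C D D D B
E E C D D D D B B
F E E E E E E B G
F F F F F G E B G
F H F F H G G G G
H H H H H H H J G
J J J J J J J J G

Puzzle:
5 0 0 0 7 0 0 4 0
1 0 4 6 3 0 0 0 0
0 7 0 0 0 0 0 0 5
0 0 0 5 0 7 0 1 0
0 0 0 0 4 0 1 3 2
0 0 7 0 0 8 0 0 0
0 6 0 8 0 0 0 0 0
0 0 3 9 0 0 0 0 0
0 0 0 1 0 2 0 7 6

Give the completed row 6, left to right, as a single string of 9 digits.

(5,4) = 7: row 5 has {1,2,3,4}; col 4 has {1,5,6,8,9}; region has {1,4} → only 7 remains.
(1,7) = 6: in row 1, 6 can only go here (every other open cell in that row sees a 6).
(2,6) = 5: in row 2, 5 can only go here (every other open cell in that row sees a 5).
(2,9) = 7: in row 2, 7 can only go here (every other open cell in that row sees a 7).
(3,6) = 1: in row 3, 1 can only go here (every other open cell in that row sees a 1).
(8,6) = 4: row 8 has {3,9}; col 6 has {1,2,5,7,8}; region has {3,6,9} → only 4 remains.
(8,9) = 1: row 8 has {3,4,9}; col 9 has {2,5,6,7}; region has {2,6,8} → only 1 remains.
(3,7) = 3: in row 3, 3 can only go here (every other open cell in that row sees a 3).
(4,7) = 4: in row 4, 4 can only go here (every other open cell in that row sees a 4).
(7,7) = 7: in row 7, 7 can only go here (every other open cell in that row sees a 7).
(8,8) = 6: in row 8, 6 can only go here (every other open cell in that row sees a 6).
(8,1) = 7: in row 8, 7 can only go here (every other open cell in that row sees a 7).
(5,6) = 6: in column 6, 6 can only go here (every other open cell in that column sees a 6).
(5,1) = 9: row 5 has {1,2,3,4,6,7}; col 1 has {1,5,7}; region has {7,8} → only 9 remains.
(7,8) = 5: in column 8, 5 can only go here (every other open cell in that column sees a 5).
(6,8) = 2: in region B, 2 can only go here (every other open cell in that region sees a 2).
(4,5) = 6: in region D, 6 can only go here (every other open cell in that region sees a 6).
(6,1) = 6: in row 6, 6 can only go here (every other open cell in that row sees a 6).
(3,3) = 6: in row 3, 6 can only go here (every other open cell in that row sees a 6).
(2,7) = 2: in region D, 2 can only go here (every other open cell in that region sees a 2).
(7,5) = 1: in region H, 1 can only go here (every other open cell in that region sees a 1).
(6,5) = 5: row 6 has {2,6,7,8}; col 5 has {1,3,4,6,7}; region has {6,7,8,9} → only 5 remains.
(6,7) = 9: row 6 has {2,5,6,7,8}; col 7 has {1,2,3,4,6,7}; region has {1,4,6,7} → only 9 remains.
(7,3) = 2: row 7 has {1,5,6,7,8}; col 3 has {3,4,6,7}; region has {5,6,7,8,9} → only 2 remains.
(6,2) = 1: in row 6, 1 can only go here (every other open cell in that row sees a 1).
(1,3) = 1: in row 1, 1 can only go here (every other open cell in that row sees a 1).
(9,2) = 4: in column 2, 4 can only go here (every other open cell in that column sees a 4).
(9,1) = 3: in row 9, 3 can only go here (every other open cell in that row sees a 3).
(7,1) = 4: row 7 has {1,2,5,6,7,8}; col 1 has {1,3,5,6,7,9}; region has {1,2,5,6,7,8,9} → only 4 remains.
(6,4) = 3: row 6 has {1,2,5,6,7,8,9}; col 4 has {1,5,6,7,8,9}; region has {1,2,4,5,6,7,8,9} → only 3 remains.
(6,9) = 4: row 6 has {1,2,3,5,6,7,8,9}; col 9 has {1,2,5,6,7}; region has {1,2,5,6,7,8} → only 4 remains.

617358924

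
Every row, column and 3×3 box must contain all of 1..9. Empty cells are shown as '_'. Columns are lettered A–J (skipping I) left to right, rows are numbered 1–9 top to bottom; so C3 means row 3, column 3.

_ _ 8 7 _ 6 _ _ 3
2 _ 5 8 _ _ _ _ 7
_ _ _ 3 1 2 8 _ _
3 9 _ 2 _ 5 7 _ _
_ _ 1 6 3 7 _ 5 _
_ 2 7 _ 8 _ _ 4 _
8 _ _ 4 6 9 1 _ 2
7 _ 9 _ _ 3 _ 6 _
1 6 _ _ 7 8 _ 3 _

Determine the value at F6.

1

F2 = 4 (sole candidate).
H3 = 9 (sole candidate).
E4 = 4 (sole candidate).
A5 = 4 (sole candidate).
B5 = 8 (sole candidate).
J5 = 9 (sole candidate).
F6 = 1: row 6 has {2,4,7,8}; col 6 has {2,3,4,5,6,7,8,9}; box has {2,3,4,5,6,7,8} → only 1 remains.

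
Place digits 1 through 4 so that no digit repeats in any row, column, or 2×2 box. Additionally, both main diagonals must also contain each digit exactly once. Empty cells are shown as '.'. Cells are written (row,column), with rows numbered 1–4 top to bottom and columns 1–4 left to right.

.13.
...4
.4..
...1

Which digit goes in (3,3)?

(1,4) = 2 (sole candidate).
(2,3) = 1 (sole candidate).
(3,3) = 2: row 3 has {4}; col 3 has {1,3}; box has {1}; main diagonal has {1} → only 2 remains.

2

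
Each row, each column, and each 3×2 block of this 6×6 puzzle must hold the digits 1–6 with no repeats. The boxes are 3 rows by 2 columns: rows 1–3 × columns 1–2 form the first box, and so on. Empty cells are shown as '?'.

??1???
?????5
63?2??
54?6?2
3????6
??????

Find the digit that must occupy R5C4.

1

R4C3 = 3: row 4 has {2,4,5,6}; col 3 has {1}; box has {6} → only 3 remains.
R4C5 = 1: row 4 has {2,3,4,5,6}; col 5 has {}; box has {2,6} → only 1 remains.
R3C5 = 4: row 3 has {2,3,6}; col 5 has {1}; box has {5} → only 4 remains.
R3C6 = 1: row 3 has {2,3,4,6}; col 6 has {2,5,6}; box has {4,5} → only 1 remains.
R5C5 = 5: row 5 has {3,6}; col 5 has {1,4}; box has {1,2,6} → only 5 remains.
R6C5 = 3: row 6 has {}; col 5 has {1,4,5}; box has {1,2,5,6} → only 3 remains.
R6C6 = 4: row 6 has {3}; col 6 has {1,2,5,6}; box has {1,2,3,5,6} → only 4 remains.
R1C6 = 3: row 1 has {1}; col 6 has {1,2,4,5,6}; box has {1,4,5} → only 3 remains.
R3C3 = 5: row 3 has {1,2,3,4,6}; col 3 has {1,3}; box has {1,2} → only 5 remains.
R6C3 = 2: row 6 has {3,4}; col 3 has {1,3,5}; box has {3,6} → only 2 remains.
R1C4 = 4: row 1 has {1,3}; col 4 has {2,6}; box has {1,2,5} → only 4 remains.
R2C3 = 6: row 2 has {5}; col 3 has {1,2,3,5}; box has {1,2,4,5} → only 6 remains.
R2C4 = 3: row 2 has {5,6}; col 4 has {2,4,6}; box has {1,2,4,5,6} → only 3 remains.
R2C5 = 2: row 2 has {3,5,6}; col 5 has {1,3,4,5}; box has {1,3,4,5} → only 2 remains.
R5C3 = 4: row 5 has {3,5,6}; col 3 has {1,2,3,5,6}; box has {2,3,6} → only 4 remains.
R5C4 = 1: row 5 has {3,4,5,6}; col 4 has {2,3,4,6}; box has {2,3,4,6} → only 1 remains.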